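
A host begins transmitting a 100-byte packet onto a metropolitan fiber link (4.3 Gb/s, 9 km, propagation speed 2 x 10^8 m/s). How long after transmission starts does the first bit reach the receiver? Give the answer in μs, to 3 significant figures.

45.0 μs

First bit experiences only propagation delay: d/s = 9000/200000000 = 45.0 μs.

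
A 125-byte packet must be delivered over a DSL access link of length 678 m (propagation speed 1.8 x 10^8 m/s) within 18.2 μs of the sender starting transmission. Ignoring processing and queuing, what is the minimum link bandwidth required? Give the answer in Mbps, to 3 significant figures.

69.3 Mbps

L = 1000 bits.
Propagation delay = 678 / 180000000 = 3.76667 μs.
Transmission budget = 18.2 − 3.76667 = 14.4333 μs.
R ≥ L / t_tx = 1000 bits / 1.44333e-05 s = 69.3 Mbps.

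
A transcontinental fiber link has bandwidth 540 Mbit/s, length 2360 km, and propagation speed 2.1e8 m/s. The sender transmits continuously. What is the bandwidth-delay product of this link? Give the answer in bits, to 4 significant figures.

6069000 bits

Propagation delay = 2360000 / 210000000 = 0.0112381 s.
BDP = R × t_prop = 540000000 × 0.0112381 = 6068570 bits.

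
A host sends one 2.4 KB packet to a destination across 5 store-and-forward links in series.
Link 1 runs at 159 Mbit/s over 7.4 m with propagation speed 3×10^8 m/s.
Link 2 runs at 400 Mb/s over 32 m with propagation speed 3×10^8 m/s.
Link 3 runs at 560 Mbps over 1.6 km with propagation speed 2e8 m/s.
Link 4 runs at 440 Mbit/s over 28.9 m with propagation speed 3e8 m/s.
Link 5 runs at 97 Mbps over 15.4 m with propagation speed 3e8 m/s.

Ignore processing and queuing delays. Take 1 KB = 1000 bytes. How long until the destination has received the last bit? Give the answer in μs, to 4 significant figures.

452.9 μs

L = 19200 bits.
Transmission delays (L/R per hop): 120.755, 48, 34.2857, 43.6364, 197.938 μs; sum = 444.615 μs.
Propagation delays (d/s per hop): 0.0246667, 0.106667, 8, 0.0963333, 0.0513333 μs; sum = 8.279 μs.
End-to-end = 452.9 μs.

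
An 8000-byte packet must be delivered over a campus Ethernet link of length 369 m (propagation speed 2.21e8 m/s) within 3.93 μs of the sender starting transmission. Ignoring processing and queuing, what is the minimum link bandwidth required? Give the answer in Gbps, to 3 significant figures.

28.3 Gbps

L = 64000 bits.
Propagation delay = 369 / 221000000 = 1.66968 μs.
Transmission budget = 3.93 − 1.66968 = 2.26032 μs.
R ≥ L / t_tx = 64000 bits / 2.26032e-06 s = 28.3 Gbps.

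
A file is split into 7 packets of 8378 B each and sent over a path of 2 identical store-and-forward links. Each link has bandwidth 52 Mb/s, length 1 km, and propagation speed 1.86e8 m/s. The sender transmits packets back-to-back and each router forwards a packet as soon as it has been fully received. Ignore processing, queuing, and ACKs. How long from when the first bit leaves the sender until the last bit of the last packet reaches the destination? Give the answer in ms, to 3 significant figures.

10.3 ms

Per-hop transmission t_tx = L/R = 67024/52000000 = 1.28892 ms.
Per-hop propagation t_prop = 1000/186000000 = 0.00537634 ms.
Pipeline fill: first packet needs 2·t_tx to clear all hops; remaining 6 packets each add one t_tx.
Total = (2+7-1)·t_tx + 2·t_prop = 8·1.28892 + 2·0.00537634 = 10.3 ms.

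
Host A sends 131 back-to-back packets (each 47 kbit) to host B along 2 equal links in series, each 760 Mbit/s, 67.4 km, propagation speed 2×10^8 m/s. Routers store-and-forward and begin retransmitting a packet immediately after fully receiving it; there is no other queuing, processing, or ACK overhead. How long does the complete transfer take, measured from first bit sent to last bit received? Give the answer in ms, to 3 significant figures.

Per-hop transmission t_tx = L/R = 47000/760000000 = 0.0618421 ms.
Per-hop propagation t_prop = 67400/200000000 = 0.337 ms.
Pipeline fill: first packet needs 2·t_tx to clear all hops; remaining 130 packets each add one t_tx.
Total = (2+131-1)·t_tx + 2·t_prop = 132·0.0618421 + 2·0.337 = 8.84 ms.

8.84 ms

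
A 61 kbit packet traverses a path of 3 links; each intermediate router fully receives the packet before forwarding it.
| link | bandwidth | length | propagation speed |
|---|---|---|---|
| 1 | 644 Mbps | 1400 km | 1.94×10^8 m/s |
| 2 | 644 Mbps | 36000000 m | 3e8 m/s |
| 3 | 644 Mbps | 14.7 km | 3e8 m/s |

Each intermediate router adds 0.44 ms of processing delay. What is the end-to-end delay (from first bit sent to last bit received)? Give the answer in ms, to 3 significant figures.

128 ms

L = 61000 bits.
Transmission delay per hop = L/R = 61000/644000000 = 0.0947205 ms; 3 hops → 0.284161 ms.
Propagation delays (d/s per hop): 7.21649, 120, 0.049 ms; sum = 127.265 ms.
Processing at 2 router(s): 2 × 0.44 ms = 0.88 ms.
End-to-end = 128 ms.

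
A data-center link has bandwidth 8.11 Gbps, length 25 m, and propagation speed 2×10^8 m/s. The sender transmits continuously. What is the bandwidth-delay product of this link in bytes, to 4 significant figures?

Propagation delay = 25 / 200000000 = 1.25e-07 s.
BDP = R × t_prop = 8.11e+09 × 1.25e-07 = 1013.75 bits.
In bytes: 1013.75/8 = 126.7 bytes.

126.7 bytes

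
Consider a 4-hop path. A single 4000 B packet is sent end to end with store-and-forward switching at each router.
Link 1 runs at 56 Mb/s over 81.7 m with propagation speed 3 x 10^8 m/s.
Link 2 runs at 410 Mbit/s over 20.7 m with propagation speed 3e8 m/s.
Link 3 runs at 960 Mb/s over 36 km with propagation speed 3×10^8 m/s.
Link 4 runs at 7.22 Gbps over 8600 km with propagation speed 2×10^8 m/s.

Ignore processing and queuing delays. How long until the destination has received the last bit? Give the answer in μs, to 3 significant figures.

43800 μs

L = 4000 × 8 = 32000 bits.
Transmission delays (L/R per hop): 571.429, 78.0488, 33.3333, 4.43213 μs; sum = 687.243 μs.
Propagation delays (d/s per hop): 0.272333, 0.069, 120, 43000 μs; sum = 43120.3 μs.
End-to-end = 43800 μs.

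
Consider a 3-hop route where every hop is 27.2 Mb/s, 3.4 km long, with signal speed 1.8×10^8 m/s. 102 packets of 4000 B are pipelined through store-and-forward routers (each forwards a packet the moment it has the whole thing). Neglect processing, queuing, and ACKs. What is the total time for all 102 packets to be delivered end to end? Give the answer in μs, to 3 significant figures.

122000 μs

Per-hop transmission t_tx = L/R = 32000/27200000 = 1176.47 μs.
Per-hop propagation t_prop = 3400/180000000 = 18.8889 μs.
Pipeline fill: first packet needs 3·t_tx to clear all hops; remaining 101 packets each add one t_tx.
Total = (3+102-1)·t_tx + 3·t_prop = 104·1176.47 + 3·18.8889 = 122000 μs.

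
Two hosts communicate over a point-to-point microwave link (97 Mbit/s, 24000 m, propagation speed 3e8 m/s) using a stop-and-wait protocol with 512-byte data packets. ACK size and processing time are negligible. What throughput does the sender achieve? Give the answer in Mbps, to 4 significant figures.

t_tx = L/R = 4096/97000000 = 4.22268e-05 s.
t_prop = 24000/300000000 = 8e-05 s; RTT = 0.00016 s.
Cycle = t_tx + RTT = 0.000202227 s.
Throughput = L / cycle = 4096 / 0.000202227 = 20.25 Mbps.

20.25 Mbps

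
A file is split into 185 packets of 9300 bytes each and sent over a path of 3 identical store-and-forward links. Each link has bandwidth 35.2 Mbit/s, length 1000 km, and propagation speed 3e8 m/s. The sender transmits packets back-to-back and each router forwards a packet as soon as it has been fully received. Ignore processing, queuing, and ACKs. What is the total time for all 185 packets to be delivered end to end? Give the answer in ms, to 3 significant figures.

405 ms

Per-hop transmission t_tx = L/R = 74400/35200000 = 2.11364 ms.
Per-hop propagation t_prop = 1000000/300000000 = 3.33333 ms.
Pipeline fill: first packet needs 3·t_tx to clear all hops; remaining 184 packets each add one t_tx.
Total = (3+185-1)·t_tx + 3·t_prop = 187·2.11364 + 3·3.33333 = 405 ms.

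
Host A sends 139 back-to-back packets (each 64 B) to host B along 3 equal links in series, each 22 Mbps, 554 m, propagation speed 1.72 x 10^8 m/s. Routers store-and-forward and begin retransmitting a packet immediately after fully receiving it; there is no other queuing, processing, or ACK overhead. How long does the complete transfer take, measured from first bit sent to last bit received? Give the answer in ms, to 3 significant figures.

3.29 ms

Per-hop transmission t_tx = L/R = 512/22000000 = 0.0232727 ms.
Per-hop propagation t_prop = 554/172000000 = 0.00322093 ms.
Pipeline fill: first packet needs 3·t_tx to clear all hops; remaining 138 packets each add one t_tx.
Total = (3+139-1)·t_tx + 3·t_prop = 141·0.0232727 + 3·0.00322093 = 3.29 ms.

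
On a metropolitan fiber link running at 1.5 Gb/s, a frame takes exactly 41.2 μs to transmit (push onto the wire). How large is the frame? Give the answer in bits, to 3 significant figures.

61800 bits

L = R × t_tx = 1500000000 b/s × 4.12e-05 s = 61800 bits.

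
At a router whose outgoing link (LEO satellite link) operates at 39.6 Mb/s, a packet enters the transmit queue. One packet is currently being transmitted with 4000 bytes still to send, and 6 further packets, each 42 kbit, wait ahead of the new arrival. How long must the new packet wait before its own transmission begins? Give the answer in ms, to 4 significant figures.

7.172 ms

Each queued packet: L/R = 42000/39600000 = 1.06061 ms.
6 queued → 6.36364 ms.
Plus remaining 32000 bits of current packet: 0.808081 ms.
Queuing delay = 7.172 ms.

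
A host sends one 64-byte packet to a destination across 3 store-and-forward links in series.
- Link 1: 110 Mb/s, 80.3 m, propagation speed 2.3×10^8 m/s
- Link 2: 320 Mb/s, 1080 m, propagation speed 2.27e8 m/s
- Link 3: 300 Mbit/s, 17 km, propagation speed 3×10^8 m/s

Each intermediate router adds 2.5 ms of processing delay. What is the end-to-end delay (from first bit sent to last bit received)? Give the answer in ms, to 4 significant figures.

L = 64 × 8 = 512 bits.
Transmission delays (L/R per hop): 0.00465455, 0.0016, 0.00170667 ms; sum = 0.00796121 ms.
Propagation delays (d/s per hop): 0.00034913, 0.00475771, 0.0566667 ms; sum = 0.0617735 ms.
Processing at 2 router(s): 2 × 2.5 ms = 5 ms.
End-to-end = 5.070 ms.

5.070 ms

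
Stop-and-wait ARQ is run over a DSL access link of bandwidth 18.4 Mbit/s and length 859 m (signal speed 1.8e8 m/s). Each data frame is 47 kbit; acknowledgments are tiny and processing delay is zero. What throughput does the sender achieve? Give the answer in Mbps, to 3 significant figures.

t_tx = L/R = 47000/18400000 = 0.00255435 s.
t_prop = 859/180000000 = 4.77222e-06 s; RTT = 9.54444e-06 s.
Cycle = t_tx + RTT = 0.00256389 s.
Throughput = L / cycle = 47000 / 0.00256389 = 18.3 Mbps.

18.3 Mbps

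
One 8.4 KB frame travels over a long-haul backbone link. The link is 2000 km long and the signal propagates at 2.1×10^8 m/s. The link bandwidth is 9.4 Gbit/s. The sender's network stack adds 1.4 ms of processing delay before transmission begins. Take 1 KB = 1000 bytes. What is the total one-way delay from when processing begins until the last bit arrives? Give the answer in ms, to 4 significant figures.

10.93 ms

L = 67200 bits.
Transmission delay = L/R = 67200 / 9400000000 = 0.00714894 ms.
Propagation delay = d/s = 2000000 m / 210000000 m/s = 9.52381 ms.
Plus processing delay 1.4 ms = 1.4 ms.
Total = 10.93 ms.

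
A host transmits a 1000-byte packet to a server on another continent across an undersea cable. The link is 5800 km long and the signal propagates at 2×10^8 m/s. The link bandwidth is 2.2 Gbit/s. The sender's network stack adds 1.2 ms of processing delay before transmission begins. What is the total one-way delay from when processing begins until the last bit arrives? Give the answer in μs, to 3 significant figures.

L = 1000 × 8 = 8000 bits.
Transmission delay = L/R = 8000 / 2200000000 = 3.63636 μs.
Propagation delay = d/s = 5800000 m / 200000000 m/s = 29000 μs.
Plus processing delay 1.2 ms = 1200 μs.
Total = 30200 μs.

30200 μs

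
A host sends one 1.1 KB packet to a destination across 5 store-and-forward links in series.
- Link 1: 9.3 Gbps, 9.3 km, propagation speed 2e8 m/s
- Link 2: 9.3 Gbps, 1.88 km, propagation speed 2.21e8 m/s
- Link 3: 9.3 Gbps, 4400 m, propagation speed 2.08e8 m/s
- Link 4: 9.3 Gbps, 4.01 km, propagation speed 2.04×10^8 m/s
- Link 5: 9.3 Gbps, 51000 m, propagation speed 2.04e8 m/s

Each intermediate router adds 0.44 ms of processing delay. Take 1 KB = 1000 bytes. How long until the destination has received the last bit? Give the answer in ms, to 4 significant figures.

2.111 ms

L = 8800 bits.
Transmission delay per hop = L/R = 8800/9300000000 = 0.000946237 ms; 5 hops → 0.00473118 ms.
Propagation delays (d/s per hop): 0.0465, 0.00850679, 0.0211538, 0.0196569, 0.25 ms; sum = 0.345817 ms.
Processing at 4 router(s): 4 × 0.44 ms = 1.76 ms.
End-to-end = 2.111 ms.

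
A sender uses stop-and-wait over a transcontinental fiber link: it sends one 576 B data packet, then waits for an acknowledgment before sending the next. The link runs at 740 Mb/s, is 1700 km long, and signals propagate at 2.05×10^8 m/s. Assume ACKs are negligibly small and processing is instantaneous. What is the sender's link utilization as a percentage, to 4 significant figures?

0.03753 %

t_tx = L/R = 4608/740000000 = 6.22703e-06 s.
t_prop = 1700000/2.05e+08 = 0.00829268 s; RTT = 0.0165854 s.
Cycle = t_tx + RTT = 0.0165916 s.
Utilization = t_tx / cycle = 6.22703e-06/0.0165916 = 0.03753 %.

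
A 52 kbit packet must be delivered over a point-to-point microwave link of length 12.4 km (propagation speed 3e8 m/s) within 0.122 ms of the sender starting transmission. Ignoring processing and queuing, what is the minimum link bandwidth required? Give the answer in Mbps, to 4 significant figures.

Propagation delay = 12400 / 300000000 = 0.0413333 ms.
Transmission budget = 0.122 − 0.0413333 = 0.0806667 ms.
R ≥ L / t_tx = 52000 bits / 8.06667e-05 s = 644.6 Mbps.

644.6 Mbps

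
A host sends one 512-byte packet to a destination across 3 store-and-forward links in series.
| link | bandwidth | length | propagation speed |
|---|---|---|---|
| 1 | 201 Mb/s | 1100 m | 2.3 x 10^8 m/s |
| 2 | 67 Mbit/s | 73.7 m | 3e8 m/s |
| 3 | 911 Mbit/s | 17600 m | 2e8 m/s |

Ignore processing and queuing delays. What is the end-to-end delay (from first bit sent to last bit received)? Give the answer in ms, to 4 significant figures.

0.1790 ms

L = 512 × 8 = 4096 bits.
Transmission delays (L/R per hop): 0.0203781, 0.0611343, 0.00449616 ms; sum = 0.0860086 ms.
Propagation delays (d/s per hop): 0.00478261, 0.000245667, 0.088 ms; sum = 0.0930283 ms.
End-to-end = 0.1790 ms.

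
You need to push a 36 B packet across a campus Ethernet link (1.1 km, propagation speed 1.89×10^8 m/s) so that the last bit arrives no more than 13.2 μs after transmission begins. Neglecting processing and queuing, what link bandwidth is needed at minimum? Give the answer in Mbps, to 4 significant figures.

L = 288 bits.
Propagation delay = 1100 / 189000000 = 5.82011 μs.
Transmission budget = 13.2 − 5.82011 = 7.37989 μs.
R ≥ L / t_tx = 288 bits / 7.37989e-06 s = 39.02 Mbps.

39.02 Mbps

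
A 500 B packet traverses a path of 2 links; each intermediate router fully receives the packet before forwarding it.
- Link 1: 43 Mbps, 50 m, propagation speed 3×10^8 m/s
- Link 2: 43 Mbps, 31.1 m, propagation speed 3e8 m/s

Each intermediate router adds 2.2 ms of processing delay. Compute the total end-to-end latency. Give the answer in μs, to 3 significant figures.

L = 500 × 8 = 4000 bits.
Transmission delay per hop = L/R = 4000/43000000 = 93.0233 μs; 2 hops → 186.047 μs.
Propagation delays (d/s per hop): 0.166667, 0.103667 μs; sum = 0.270333 μs.
Processing at 1 router(s): 1 × 2.2 ms = 2200 μs.
End-to-end = 2390 μs.

2390 μs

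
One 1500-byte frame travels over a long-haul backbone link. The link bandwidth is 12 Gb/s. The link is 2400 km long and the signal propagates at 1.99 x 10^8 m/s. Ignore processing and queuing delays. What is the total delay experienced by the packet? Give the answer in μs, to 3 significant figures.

12100 μs

L = 1500 × 8 = 12000 bits.
Transmission delay = L/R = 12000 / 12000000000 = 1 μs.
Propagation delay = d/s = 2400000 m / 199000000 m/s = 12060.3 μs.
Total = 12100 μs.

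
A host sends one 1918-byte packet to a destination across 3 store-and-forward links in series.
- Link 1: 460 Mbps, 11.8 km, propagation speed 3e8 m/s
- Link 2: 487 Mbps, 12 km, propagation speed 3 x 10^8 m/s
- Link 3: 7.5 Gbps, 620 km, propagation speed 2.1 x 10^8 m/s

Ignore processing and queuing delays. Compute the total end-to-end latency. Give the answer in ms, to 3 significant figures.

3.10 ms

L = 1918 × 8 = 15344 bits.
Transmission delays (L/R per hop): 0.0333565, 0.0315072, 0.00204587 ms; sum = 0.0669096 ms.
Propagation delays (d/s per hop): 0.0393333, 0.04, 2.95238 ms; sum = 3.03171 ms.
End-to-end = 3.10 ms.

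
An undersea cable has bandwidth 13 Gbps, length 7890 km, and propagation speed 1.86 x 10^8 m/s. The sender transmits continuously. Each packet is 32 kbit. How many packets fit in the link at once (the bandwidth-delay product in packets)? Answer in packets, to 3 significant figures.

Propagation delay = 7890000 / 186000000 = 0.0424194 s.
BDP = R × t_prop = 13000000000 × 0.0424194 = 551452000 bits.
In packets of 32000 bits: 17200 packets.

17200 packets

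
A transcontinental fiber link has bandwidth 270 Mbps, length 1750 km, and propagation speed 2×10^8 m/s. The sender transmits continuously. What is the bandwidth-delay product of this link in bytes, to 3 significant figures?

295000 bytes

Propagation delay = 1750000 / 200000000 = 0.00875 s.
BDP = R × t_prop = 270000000 × 0.00875 = 2362500 bits.
In bytes: 2362500/8 = 295000 bytes.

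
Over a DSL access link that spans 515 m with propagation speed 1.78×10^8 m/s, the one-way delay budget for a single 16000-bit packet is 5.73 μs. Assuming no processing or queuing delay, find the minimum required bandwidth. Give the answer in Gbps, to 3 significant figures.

Propagation delay = 515 / 178000000 = 2.89326 μs.
Transmission budget = 5.73 − 2.89326 = 2.83674 μs.
R ≥ L / t_tx = 16000 bits / 2.83674e-06 s = 5.64 Gbps.

5.64 Gbps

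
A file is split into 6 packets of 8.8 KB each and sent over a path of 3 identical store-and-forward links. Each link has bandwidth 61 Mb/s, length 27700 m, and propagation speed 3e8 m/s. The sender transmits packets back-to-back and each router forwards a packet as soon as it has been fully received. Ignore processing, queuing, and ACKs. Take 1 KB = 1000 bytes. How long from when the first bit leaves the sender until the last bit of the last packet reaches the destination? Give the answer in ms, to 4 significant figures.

9.510 ms

Per-hop transmission t_tx = L/R = 70400/61000000 = 1.1541 ms.
Per-hop propagation t_prop = 27700/300000000 = 0.0923333 ms.
Pipeline fill: first packet needs 3·t_tx to clear all hops; remaining 5 packets each add one t_tx.
Total = (3+6-1)·t_tx + 3·t_prop = 8·1.1541 + 3·0.0923333 = 9.510 ms.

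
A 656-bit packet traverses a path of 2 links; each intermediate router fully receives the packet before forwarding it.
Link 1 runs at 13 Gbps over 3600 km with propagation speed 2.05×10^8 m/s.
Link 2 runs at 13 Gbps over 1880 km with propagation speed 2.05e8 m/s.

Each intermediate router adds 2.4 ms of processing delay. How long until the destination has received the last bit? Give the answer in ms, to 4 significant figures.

Transmission delay per hop = L/R = 656/13000000000 = 5.04615e-05 ms; 2 hops → 0.000100923 ms.
Propagation delays (d/s per hop): 17.561, 9.17073 ms; sum = 26.7317 ms.
Processing at 1 router(s): 1 × 2.4 ms = 2.4 ms.
End-to-end = 29.13 ms.

29.13 ms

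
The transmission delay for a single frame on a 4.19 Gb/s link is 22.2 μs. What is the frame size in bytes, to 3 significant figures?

L = R × t_tx = 4.19e+09 b/s × 2.22e-05 s = 93018 bits.
In bytes: 93018 / 8 = 11600 bytes.

11600 bytes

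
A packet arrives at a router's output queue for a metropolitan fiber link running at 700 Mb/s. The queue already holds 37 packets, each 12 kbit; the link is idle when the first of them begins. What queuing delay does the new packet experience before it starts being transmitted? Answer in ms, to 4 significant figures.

0.6343 ms

Each queued packet: L/R = 12000/700000000 = 0.0171429 ms.
37 queued → 0.634286 ms.
Queuing delay = 0.6343 ms.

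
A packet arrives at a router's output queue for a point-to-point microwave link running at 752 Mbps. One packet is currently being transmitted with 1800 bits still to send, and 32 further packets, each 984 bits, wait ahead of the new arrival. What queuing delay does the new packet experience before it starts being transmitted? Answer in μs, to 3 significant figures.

Each queued packet: L/R = 984/752000000 = 1.30851 μs.
32 queued → 41.8723 μs.
Plus remaining 1800 bits of current packet: 2.39362 μs.
Queuing delay = 44.3 μs.

44.3 μs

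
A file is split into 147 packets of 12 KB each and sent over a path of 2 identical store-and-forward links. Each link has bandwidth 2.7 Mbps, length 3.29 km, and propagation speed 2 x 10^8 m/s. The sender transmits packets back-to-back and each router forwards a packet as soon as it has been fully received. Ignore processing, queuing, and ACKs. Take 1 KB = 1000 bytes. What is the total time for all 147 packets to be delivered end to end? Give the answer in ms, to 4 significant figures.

5262 ms

Per-hop transmission t_tx = L/R = 96000/2700000 = 35.5556 ms.
Per-hop propagation t_prop = 3290/200000000 = 0.01645 ms.
Pipeline fill: first packet needs 2·t_tx to clear all hops; remaining 146 packets each add one t_tx.
Total = (2+147-1)·t_tx + 2·t_prop = 148·35.5556 + 2·0.01645 = 5262 ms.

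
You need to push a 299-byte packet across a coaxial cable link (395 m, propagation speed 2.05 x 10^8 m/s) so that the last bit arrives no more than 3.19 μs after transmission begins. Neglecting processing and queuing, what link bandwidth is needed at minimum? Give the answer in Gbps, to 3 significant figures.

1.89 Gbps

L = 2392 bits.
Propagation delay = 395 / 2.05e+08 = 1.92683 μs.
Transmission budget = 3.19 − 1.92683 = 1.26317 μs.
R ≥ L / t_tx = 2392 bits / 1.26317e-06 s = 1.89 Gbps.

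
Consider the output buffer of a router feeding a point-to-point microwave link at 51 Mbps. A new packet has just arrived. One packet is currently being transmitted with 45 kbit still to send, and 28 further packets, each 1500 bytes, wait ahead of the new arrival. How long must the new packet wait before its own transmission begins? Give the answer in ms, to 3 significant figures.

Each queued packet: L/R = 12000/51000000 = 0.235294 ms.
28 queued → 6.58824 ms.
Plus remaining 45000 bits of current packet: 0.882353 ms.
Queuing delay = 7.47 ms.

7.47 ms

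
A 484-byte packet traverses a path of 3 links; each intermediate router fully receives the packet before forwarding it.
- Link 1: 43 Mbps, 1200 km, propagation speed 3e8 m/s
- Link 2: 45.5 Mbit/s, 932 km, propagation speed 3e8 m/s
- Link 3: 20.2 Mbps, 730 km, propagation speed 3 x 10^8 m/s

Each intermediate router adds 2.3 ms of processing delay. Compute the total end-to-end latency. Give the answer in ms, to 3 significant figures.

L = 484 × 8 = 3872 bits.
Transmission delays (L/R per hop): 0.0900465, 0.0850989, 0.191683 ms; sum = 0.366829 ms.
Propagation delays (d/s per hop): 4, 3.10667, 2.43333 ms; sum = 9.54 ms.
Processing at 2 router(s): 2 × 2.3 ms = 4.6 ms.
End-to-end = 14.5 ms.

14.5 ms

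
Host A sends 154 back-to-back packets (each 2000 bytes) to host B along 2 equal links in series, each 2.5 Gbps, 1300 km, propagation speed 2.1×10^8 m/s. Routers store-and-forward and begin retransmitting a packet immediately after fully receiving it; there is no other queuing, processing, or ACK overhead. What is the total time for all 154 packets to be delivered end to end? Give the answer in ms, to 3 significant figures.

Per-hop transmission t_tx = L/R = 16000/2500000000 = 0.0064 ms.
Per-hop propagation t_prop = 1300000/210000000 = 6.19048 ms.
Pipeline fill: first packet needs 2·t_tx to clear all hops; remaining 153 packets each add one t_tx.
Total = (2+154-1)·t_tx + 2·t_prop = 155·0.0064 + 2·6.19048 = 13.4 ms.

13.4 ms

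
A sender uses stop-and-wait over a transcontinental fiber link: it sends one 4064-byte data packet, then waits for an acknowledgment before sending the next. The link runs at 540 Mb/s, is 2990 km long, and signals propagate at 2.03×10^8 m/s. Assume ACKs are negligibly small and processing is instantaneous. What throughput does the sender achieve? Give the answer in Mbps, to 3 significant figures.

t_tx = L/R = 32512/540000000 = 6.02074e-05 s.
t_prop = 2990000/2.03e+08 = 0.0147291 s; RTT = 0.0294581 s.
Cycle = t_tx + RTT = 0.0295183 s.
Throughput = L / cycle = 32512 / 0.0295183 = 1.10 Mbps.

1.10 Mbps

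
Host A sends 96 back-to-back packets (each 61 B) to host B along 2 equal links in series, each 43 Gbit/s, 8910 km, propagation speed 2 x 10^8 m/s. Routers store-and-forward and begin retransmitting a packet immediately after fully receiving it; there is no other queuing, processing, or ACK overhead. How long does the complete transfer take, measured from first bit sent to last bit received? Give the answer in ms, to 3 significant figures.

89.1 ms

Per-hop transmission t_tx = L/R = 488/43000000000 = 1.13488e-05 ms.
Per-hop propagation t_prop = 8910000/200000000 = 44.55 ms.
Pipeline fill: first packet needs 2·t_tx to clear all hops; remaining 95 packets each add one t_tx.
Total = (2+96-1)·t_tx + 2·t_prop = 97·1.13488e-05 + 2·44.55 = 89.1 ms.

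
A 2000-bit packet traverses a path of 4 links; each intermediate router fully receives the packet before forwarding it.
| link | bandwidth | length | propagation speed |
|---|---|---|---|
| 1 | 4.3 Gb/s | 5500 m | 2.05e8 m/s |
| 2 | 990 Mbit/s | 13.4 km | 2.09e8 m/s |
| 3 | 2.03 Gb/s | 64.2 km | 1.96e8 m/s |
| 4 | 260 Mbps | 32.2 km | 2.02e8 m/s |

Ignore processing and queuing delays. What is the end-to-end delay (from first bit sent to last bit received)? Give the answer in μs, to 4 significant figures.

589.1 μs

Transmission delays (L/R per hop): 0.465116, 2.0202, 0.985222, 7.69231 μs; sum = 11.1628 μs.
Propagation delays (d/s per hop): 26.8293, 64.1148, 327.551, 159.406 μs; sum = 577.901 μs.
End-to-end = 589.1 μs.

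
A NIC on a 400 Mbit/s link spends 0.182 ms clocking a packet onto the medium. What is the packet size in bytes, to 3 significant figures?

L = R × t_tx = 400000000 b/s × 0.000182 s = 72800 bits.
In bytes: 72800 / 8 = 9100 bytes.

9100 bytes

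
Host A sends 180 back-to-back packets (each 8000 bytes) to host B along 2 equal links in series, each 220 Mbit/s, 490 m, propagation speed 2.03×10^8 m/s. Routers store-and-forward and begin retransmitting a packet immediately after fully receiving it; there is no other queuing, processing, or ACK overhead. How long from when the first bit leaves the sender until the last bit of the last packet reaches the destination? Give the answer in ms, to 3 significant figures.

Per-hop transmission t_tx = L/R = 64000/220000000 = 0.290909 ms.
Per-hop propagation t_prop = 490/2.03e+08 = 0.00241379 ms.
Pipeline fill: first packet needs 2·t_tx to clear all hops; remaining 179 packets each add one t_tx.
Total = (2+180-1)·t_tx + 2·t_prop = 181·0.290909 + 2·0.00241379 = 52.7 ms.

52.7 ms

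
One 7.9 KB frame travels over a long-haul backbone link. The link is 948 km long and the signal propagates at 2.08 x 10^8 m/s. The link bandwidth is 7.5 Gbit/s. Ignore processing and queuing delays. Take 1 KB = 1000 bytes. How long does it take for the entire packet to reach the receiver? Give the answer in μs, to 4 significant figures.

4566 μs

L = 63200 bits.
Transmission delay = L/R = 63200 / 7500000000 = 8.42667 μs.
Propagation delay = d/s = 948000 m / 208000000 m/s = 4557.69 μs.
Total = 4566 μs.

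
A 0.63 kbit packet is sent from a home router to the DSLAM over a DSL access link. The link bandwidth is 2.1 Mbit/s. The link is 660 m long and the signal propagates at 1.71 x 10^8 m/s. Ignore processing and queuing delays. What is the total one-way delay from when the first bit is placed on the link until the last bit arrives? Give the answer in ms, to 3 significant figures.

L = 630 bits.
Transmission delay = L/R = 630 / 2100000 = 0.3 ms.
Propagation delay = d/s = 660 m / 171000000 m/s = 0.00385965 ms.
Total = 0.304 ms.

0.304 ms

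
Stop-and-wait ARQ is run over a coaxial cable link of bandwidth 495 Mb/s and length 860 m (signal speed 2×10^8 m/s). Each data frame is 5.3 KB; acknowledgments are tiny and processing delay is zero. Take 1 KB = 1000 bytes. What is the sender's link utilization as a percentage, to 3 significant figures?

t_tx = L/R = 42400/495000000 = 8.56566e-05 s.
t_prop = 860/200000000 = 4.3e-06 s; RTT = 8.6e-06 s.
Cycle = t_tx + RTT = 9.42566e-05 s.
Utilization = t_tx / cycle = 8.56566e-05/9.42566e-05 = 90.9 %.

90.9 %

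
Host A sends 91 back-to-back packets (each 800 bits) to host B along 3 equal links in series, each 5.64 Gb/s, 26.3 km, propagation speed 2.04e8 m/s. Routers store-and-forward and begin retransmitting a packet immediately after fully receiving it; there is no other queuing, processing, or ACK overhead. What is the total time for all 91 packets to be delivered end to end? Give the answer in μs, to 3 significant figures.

400 μs

Per-hop transmission t_tx = L/R = 800/5640000000 = 0.141844 μs.
Per-hop propagation t_prop = 26300/204000000 = 128.922 μs.
Pipeline fill: first packet needs 3·t_tx to clear all hops; remaining 90 packets each add one t_tx.
Total = (3+91-1)·t_tx + 3·t_prop = 93·0.141844 + 3·128.922 = 400 μs.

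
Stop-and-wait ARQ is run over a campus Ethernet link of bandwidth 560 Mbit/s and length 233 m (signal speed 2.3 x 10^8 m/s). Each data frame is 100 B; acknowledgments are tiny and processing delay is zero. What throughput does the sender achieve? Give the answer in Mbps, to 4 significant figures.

231.6 Mbps

t_tx = L/R = 800/560000000 = 1.42857e-06 s.
t_prop = 233/2.3e+08 = 1.01304e-06 s; RTT = 2.02609e-06 s.
Cycle = t_tx + RTT = 3.45466e-06 s.
Throughput = L / cycle = 800 / 3.45466e-06 = 231.6 Mbps.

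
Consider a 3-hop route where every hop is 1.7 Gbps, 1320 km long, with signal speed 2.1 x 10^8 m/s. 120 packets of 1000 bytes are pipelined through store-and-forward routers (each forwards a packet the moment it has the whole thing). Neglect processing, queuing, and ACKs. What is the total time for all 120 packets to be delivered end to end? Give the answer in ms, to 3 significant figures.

19.4 ms

Per-hop transmission t_tx = L/R = 8000/1700000000 = 0.00470588 ms.
Per-hop propagation t_prop = 1320000/210000000 = 6.28571 ms.
Pipeline fill: first packet needs 3·t_tx to clear all hops; remaining 119 packets each add one t_tx.
Total = (3+120-1)·t_tx + 3·t_prop = 122·0.00470588 + 3·6.28571 = 19.4 ms.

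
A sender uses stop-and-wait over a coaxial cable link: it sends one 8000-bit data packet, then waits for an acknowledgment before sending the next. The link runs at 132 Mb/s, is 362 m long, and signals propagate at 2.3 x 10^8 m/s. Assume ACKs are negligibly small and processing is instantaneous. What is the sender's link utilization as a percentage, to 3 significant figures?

t_tx = L/R = 8000/132000000 = 6.06061e-05 s.
t_prop = 362/2.3e+08 = 1.57391e-06 s; RTT = 3.14783e-06 s.
Cycle = t_tx + RTT = 6.37539e-05 s.
Utilization = t_tx / cycle = 6.06061e-05/6.37539e-05 = 95.1 %.

95.1 %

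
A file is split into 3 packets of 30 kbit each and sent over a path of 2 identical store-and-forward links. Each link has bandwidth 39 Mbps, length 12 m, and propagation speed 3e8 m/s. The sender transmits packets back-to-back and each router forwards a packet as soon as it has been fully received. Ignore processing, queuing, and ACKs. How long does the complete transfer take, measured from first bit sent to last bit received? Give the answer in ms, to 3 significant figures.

Per-hop transmission t_tx = L/R = 30000/39000000 = 0.769231 ms.
Per-hop propagation t_prop = 12/300000000 = 4e-05 ms.
Pipeline fill: first packet needs 2·t_tx to clear all hops; remaining 2 packets each add one t_tx.
Total = (2+3-1)·t_tx + 2·t_prop = 4·0.769231 + 2·4e-05 = 3.08 ms.

3.08 ms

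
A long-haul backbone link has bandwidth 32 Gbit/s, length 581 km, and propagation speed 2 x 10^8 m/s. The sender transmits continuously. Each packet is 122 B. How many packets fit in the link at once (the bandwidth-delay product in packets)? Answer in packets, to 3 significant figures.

95200 packets

Propagation delay = 581000 / 200000000 = 0.002905 s.
BDP = R × t_prop = 32000000000 × 0.002905 = 92960000 bits.
In packets of 976 bits: 95200 packets.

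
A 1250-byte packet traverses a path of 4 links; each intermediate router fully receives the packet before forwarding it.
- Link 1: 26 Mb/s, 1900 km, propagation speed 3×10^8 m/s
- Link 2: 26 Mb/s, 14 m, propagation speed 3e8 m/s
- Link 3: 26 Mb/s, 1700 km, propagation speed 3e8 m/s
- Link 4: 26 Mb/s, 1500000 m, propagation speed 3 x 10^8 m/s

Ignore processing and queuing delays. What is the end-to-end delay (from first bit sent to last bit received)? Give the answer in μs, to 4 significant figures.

L = 1250 × 8 = 10000 bits.
Transmission delay per hop = L/R = 10000/26000000 = 384.615 μs; 4 hops → 1538.46 μs.
Propagation delays (d/s per hop): 6333.33, 0.0466667, 5666.67, 5000 μs; sum = 17000 μs.
End-to-end = 18540 μs.

18540 μs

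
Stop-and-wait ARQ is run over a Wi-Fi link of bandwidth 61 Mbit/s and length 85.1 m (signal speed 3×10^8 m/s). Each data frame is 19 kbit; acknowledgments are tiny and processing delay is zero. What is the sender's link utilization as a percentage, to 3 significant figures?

99.8 %

t_tx = L/R = 19000/61000000 = 0.000311475 s.
t_prop = 85.1/300000000 = 2.83667e-07 s; RTT = 5.67333e-07 s.
Cycle = t_tx + RTT = 0.000312043 s.
Utilization = t_tx / cycle = 0.000311475/0.000312043 = 99.8 %.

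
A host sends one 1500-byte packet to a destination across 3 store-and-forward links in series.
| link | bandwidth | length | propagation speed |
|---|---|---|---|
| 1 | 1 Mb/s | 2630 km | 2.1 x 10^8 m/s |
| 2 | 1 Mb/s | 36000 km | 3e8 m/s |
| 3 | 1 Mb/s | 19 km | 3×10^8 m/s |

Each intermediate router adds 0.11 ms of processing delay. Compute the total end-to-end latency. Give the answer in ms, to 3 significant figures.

L = 1500 × 8 = 12000 bits.
Transmission delay per hop = L/R = 12000/1000000 = 12 ms; 3 hops → 36 ms.
Propagation delays (d/s per hop): 12.5238, 120, 0.0633333 ms; sum = 132.587 ms.
Processing at 2 router(s): 2 × 0.11 ms = 0.22 ms.
End-to-end = 169 ms.

169 ms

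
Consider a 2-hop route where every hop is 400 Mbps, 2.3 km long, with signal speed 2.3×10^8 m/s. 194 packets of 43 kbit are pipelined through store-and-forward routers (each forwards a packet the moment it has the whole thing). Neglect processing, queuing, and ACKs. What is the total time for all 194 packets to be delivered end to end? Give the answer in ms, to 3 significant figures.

21.0 ms

Per-hop transmission t_tx = L/R = 43000/400000000 = 0.1075 ms.
Per-hop propagation t_prop = 2300/2.3e+08 = 0.01 ms.
Pipeline fill: first packet needs 2·t_tx to clear all hops; remaining 193 packets each add one t_tx.
Total = (2+194-1)·t_tx + 2·t_prop = 195·0.1075 + 2·0.01 = 21.0 ms.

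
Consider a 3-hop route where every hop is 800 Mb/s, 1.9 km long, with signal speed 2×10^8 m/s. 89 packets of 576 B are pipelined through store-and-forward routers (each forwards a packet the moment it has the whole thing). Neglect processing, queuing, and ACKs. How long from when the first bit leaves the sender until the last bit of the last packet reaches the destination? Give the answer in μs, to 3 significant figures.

553 μs

Per-hop transmission t_tx = L/R = 4608/800000000 = 5.76 μs.
Per-hop propagation t_prop = 1900/200000000 = 9.5 μs.
Pipeline fill: first packet needs 3·t_tx to clear all hops; remaining 88 packets each add one t_tx.
Total = (3+89-1)·t_tx + 3·t_prop = 91·5.76 + 3·9.5 = 553 μs.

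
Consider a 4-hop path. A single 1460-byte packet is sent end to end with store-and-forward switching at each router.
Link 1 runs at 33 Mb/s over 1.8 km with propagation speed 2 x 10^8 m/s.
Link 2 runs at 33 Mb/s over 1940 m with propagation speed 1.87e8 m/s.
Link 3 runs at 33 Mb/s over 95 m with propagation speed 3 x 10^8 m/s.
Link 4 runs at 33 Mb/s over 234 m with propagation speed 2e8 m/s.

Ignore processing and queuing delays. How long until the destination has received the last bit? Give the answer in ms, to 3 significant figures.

1.44 ms

L = 1460 × 8 = 11680 bits.
Transmission delay per hop = L/R = 11680/33000000 = 0.353939 ms; 4 hops → 1.41576 ms.
Propagation delays (d/s per hop): 0.009, 0.0103743, 0.000316667, 0.00117 ms; sum = 0.020861 ms.
End-to-end = 1.44 ms.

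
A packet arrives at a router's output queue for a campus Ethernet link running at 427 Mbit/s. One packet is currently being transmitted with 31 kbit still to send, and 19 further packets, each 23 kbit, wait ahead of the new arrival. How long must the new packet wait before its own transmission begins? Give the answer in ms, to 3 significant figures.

Each queued packet: L/R = 23000/427000000 = 0.0538642 ms.
19 queued → 1.02342 ms.
Plus remaining 31000 bits of current packet: 0.0725995 ms.
Queuing delay = 1.10 ms.

1.10 ms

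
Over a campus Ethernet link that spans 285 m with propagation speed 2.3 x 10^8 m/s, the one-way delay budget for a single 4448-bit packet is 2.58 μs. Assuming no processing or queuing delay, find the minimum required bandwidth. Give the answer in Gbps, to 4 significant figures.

3.317 Gbps

Propagation delay = 285 / 2.3e+08 = 1.23913 μs.
Transmission budget = 2.58 − 1.23913 = 1.34087 μs.
R ≥ L / t_tx = 4448 bits / 1.34087e-06 s = 3.317 Gbps.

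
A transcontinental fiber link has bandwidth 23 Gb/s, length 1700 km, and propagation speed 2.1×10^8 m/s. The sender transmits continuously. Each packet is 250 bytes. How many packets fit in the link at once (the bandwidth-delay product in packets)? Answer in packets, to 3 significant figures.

Propagation delay = 1700000 / 210000000 = 0.00809524 s.
BDP = R × t_prop = 23000000000 × 0.00809524 = 186190000 bits.
In packets of 2000 bits: 93100 packets.

93100 packets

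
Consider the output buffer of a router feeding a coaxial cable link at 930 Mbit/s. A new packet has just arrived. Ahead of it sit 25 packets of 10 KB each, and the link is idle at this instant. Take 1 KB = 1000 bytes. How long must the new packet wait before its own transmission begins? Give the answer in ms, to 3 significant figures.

Each queued packet: L/R = 80000/930000000 = 0.0860215 ms.
25 queued → 2.15054 ms.
Queuing delay = 2.15 ms.

2.15 ms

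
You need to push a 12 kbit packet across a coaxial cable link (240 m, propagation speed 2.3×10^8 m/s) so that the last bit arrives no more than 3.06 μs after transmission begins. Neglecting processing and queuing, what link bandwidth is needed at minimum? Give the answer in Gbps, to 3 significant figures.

5.95 Gbps

Propagation delay = 240 / 2.3e+08 = 1.04348 μs.
Transmission budget = 3.06 − 1.04348 = 2.01652 μs.
R ≥ L / t_tx = 12000 bits / 2.01652e-06 s = 5.95 Gbps.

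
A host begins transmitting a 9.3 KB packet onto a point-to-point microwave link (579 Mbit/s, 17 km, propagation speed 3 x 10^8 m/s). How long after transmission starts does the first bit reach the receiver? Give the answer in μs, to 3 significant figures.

56.7 μs

First bit experiences only propagation delay: d/s = 17000/300000000 = 56.7 μs.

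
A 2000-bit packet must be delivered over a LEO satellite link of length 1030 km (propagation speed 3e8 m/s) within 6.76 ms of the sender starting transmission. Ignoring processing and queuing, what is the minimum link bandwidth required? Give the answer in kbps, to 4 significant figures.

601.2 kbps

Propagation delay = 1030000 / 300000000 = 3.43333 ms.
Transmission budget = 6.76 − 3.43333 = 3.32667 ms.
R ≥ L / t_tx = 2000 bits / 0.00332667 s = 601.2 kbps.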